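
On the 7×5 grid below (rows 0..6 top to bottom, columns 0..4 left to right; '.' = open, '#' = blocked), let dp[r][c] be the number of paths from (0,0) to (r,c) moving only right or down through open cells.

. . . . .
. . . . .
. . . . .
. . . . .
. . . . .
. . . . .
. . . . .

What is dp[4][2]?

15

r\c   0   1   2   3   4
  0   1   1   1   1   1
  1   1   2   3   4   5
  2   1   3   6  10  15
  3   1   4  10  20  35
  4   1   5  15  35  70
  5   1   6  21  56 126
  6   1   7  28  84 210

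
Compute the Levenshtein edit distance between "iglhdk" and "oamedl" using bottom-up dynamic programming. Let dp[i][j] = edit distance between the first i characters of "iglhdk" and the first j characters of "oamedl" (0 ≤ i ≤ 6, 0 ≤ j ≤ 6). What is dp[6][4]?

   ''  o  a  m  e  d  l
''  0  1  2  3  4  5  6
 i  1  1  2  3  4  5  6
 g  2  2  2  3  4  5  6
 l  3  3  3  3  4  5  5
 h  4  4  4  4  4  5  6
 d  5  5  5  5  5  4  5
 k  6  6  6  6  6  5  5

6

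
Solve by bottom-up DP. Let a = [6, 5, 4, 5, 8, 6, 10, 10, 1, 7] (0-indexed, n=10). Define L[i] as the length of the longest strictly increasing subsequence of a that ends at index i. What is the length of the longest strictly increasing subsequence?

   i    0    1    2    3    4    5    6    7    8    9
a[i]    6    5    4    5    8    6   10   10    1    7
L[i]    1    1    1    2    3    3    4    4    1    4

4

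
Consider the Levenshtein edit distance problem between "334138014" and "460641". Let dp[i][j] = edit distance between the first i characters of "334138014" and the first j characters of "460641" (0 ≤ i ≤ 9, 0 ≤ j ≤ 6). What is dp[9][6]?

7

   ''  4  6  0  6  4  1
''  0  1  2  3  4  5  6
 3  1  1  2  3  4  5  6
 3  2  2  2  3  4  5  6
 4  3  2  3  3  4  4  5
 1  4  3  3  4  4  5  4
 3  5  4  4  4  5  5  5
 8  6  5  5  5  5  6  6
 0  7  6  6  5  6  6  7
 1  8  7  7  6  6  7  6
 4  9  8  8  7  7  6  7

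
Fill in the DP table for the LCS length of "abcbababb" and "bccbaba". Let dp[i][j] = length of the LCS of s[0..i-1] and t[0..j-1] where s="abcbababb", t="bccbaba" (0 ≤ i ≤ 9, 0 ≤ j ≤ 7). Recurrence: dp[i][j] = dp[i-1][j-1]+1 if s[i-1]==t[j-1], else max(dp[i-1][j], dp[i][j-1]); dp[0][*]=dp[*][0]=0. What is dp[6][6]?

5

   ''  b  c  c  b  a  b  a
''  0  0  0  0  0  0  0  0
 a  0  0  0  0  0  1  1  1
 b  0  1  1  1  1  1  2  2
 c  0  1  2  2  2  2  2  2
 b  0  1  2  2  3  3  3  3
 a  0  1  2  2  3  4  4  4
 b  0  1  2  2  3  4  5  5
 a  0  1  2  2  3  4  5  6
 b  0  1  2  2  3  4  5  6
 b  0  1  2  2  3  4  5  6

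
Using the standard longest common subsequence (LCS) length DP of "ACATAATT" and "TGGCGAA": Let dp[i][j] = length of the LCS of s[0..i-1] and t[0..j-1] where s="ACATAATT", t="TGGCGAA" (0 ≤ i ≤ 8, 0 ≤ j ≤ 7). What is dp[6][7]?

   ''  T  G  G  C  G  A  A
''  0  0  0  0  0  0  0  0
 A  0  0  0  0  0  0  1  1
 C  0  0  0  0  1  1  1  1
 A  0  0  0  0  1  1  2  2
 T  0  1  1  1  1  1  2  2
 A  0  1  1  1  1  1  2  3
 A  0  1  1  1  1  1  2  3
 T  0  1  1  1  1  1  2  3
 T  0  1  1  1  1  1  2  3

3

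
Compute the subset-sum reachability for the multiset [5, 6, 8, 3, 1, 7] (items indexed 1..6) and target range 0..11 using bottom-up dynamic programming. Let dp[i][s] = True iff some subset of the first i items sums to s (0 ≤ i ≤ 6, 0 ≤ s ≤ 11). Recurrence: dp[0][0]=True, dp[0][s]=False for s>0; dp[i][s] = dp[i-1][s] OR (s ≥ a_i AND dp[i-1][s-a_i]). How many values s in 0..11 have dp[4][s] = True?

7

i\s   0   1   2   3   4   5   6   7   8   9  10  11
  0   T   F   F   F   F   F   F   F   F   F   F   F
  1   T   F   F   F   F   T   F   F   F   F   F   F
  2   T   F   F   F   F   T   T   F   F   F   F   T
  3   T   F   F   F   F   T   T   F   T   F   F   T
  4   T   F   F   T   F   T   T   F   T   T   F   T
  5   T   T   F   T   T   T   T   T   T   T   T   T
  6   T   T   F   T   T   T   T   T   T   T   T   T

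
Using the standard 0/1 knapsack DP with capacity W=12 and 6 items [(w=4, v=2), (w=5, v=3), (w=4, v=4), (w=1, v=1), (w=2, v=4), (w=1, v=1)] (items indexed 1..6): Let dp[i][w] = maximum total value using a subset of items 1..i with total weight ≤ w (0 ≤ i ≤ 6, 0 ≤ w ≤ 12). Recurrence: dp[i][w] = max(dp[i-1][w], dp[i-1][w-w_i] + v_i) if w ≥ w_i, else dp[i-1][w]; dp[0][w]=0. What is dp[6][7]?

9

i\w   0   1   2   3   4   5   6   7   8   9  10  11  12
  0   0   0   0   0   0   0   0   0   0   0   0   0   0
  1   0   0   0   0   2   2   2   2   2   2   2   2   2
  2   0   0   0   0   2   3   3   3   3   5   5   5   5
  3   0   0   0   0   4   4   4   4   6   7   7   7   7
  4   0   1   1   1   4   5   5   5   6   7   8   8   8
  5   0   1   4   5   5   5   8   9   9   9  10  11  12
  6   0   1   4   5   6   6   8   9  10  10  10  11  12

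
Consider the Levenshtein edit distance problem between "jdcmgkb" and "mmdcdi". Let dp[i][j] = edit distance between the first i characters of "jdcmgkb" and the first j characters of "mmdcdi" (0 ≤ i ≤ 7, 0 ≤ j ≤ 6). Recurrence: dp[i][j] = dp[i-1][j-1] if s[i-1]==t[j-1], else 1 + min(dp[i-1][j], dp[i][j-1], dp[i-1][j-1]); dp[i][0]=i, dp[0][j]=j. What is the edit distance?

   ''  m  m  d  c  d  i
''  0  1  2  3  4  5  6
 j  1  1  2  3  4  5  6
 d  2  2  2  2  3  4  5
 c  3  3  3  3  2  3  4
 m  4  3  3  4  3  3  4
 g  5  4  4  4  4  4  4
 k  6  5  5  5  5  5  5
 b  7  6  6  6  6  6  6

6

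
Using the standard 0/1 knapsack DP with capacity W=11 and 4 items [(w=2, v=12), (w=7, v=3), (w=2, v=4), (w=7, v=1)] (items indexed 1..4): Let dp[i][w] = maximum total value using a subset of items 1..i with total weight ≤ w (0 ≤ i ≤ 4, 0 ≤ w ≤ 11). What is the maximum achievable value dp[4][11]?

19

i\w   0   1   2   3   4   5   6   7   8   9  10  11
  0   0   0   0   0   0   0   0   0   0   0   0   0
  1   0   0  12  12  12  12  12  12  12  12  12  12
  2   0   0  12  12  12  12  12  12  12  15  15  15
  3   0   0  12  12  16  16  16  16  16  16  16  19
  4   0   0  12  12  16  16  16  16  16  16  16  19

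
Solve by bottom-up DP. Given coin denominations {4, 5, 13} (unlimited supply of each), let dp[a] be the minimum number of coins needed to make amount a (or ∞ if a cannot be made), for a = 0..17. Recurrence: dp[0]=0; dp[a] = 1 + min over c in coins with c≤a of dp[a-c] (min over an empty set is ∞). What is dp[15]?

 a  0  1  2  3  4  5  6  7  8  9 10 11 12 13 14 15 16 17
dp  0  -  -  -  1  1  -  -  2  2  2  -  3  1  3  3  4  2
(- denotes ∞ / unreachable)

3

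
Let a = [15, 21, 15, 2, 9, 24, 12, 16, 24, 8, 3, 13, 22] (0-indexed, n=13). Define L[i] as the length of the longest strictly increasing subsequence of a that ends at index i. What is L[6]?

3

   i    0    1    2    3    4    5    6    7    8    9   10   11   12
a[i]   15   21   15    2    9   24   12   16   24    8    3   13   22
L[i]    1    2    1    1    2    3    3    4    5    2    2    4    5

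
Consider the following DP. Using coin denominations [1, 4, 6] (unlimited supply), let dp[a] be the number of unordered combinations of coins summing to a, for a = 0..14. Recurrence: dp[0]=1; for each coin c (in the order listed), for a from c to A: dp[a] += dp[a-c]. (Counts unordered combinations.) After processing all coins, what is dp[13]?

7

after  coin     0     1     2     3     4     5     6     7     8     9    10    11    12    13    14
          1     1     1     1     1     1     1     1     1     1     1     1     1     1     1     1
          4     1     1     1     1     2     2     2     2     3     3     3     3     4     4     4
          6     1     1     1     1     2     2     3     3     4     4     5     5     7     7     8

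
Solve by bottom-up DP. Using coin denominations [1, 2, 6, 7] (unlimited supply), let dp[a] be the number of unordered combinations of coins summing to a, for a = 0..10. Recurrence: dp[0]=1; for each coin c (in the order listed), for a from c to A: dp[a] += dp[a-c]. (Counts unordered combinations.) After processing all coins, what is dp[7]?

after  coin     0     1     2     3     4     5     6     7     8     9    10
          1     1     1     1     1     1     1     1     1     1     1     1
          2     1     1     2     2     3     3     4     4     5     5     6
          6     1     1     2     2     3     3     5     5     7     7     9
          7     1     1     2     2     3     3     5     6     8     9    11

6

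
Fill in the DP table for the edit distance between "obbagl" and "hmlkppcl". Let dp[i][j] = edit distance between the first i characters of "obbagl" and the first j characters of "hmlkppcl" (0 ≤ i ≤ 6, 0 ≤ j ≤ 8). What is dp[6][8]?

7

   ''  h  m  l  k  p  p  c  l
''  0  1  2  3  4  5  6  7  8
 o  1  1  2  3  4  5  6  7  8
 b  2  2  2  3  4  5  6  7  8
 b  3  3  3  3  4  5  6  7  8
 a  4  4  4  4  4  5  6  7  8
 g  5  5  5  5  5  5  6  7  8
 l  6  6  6  5  6  6  6  7  7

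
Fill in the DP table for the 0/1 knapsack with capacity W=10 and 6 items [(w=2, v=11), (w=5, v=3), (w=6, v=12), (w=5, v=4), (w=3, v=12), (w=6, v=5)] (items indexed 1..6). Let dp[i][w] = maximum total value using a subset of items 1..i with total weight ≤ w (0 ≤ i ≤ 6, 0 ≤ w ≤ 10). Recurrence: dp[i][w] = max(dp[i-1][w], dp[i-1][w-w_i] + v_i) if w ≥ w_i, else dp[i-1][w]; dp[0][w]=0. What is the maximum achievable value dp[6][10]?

i\w   0   1   2   3   4   5   6   7   8   9  10
  0   0   0   0   0   0   0   0   0   0   0   0
  1   0   0  11  11  11  11  11  11  11  11  11
  2   0   0  11  11  11  11  11  14  14  14  14
  3   0   0  11  11  11  11  12  14  23  23  23
  4   0   0  11  11  11  11  12  15  23  23  23
  5   0   0  11  12  12  23  23  23  23  24  27
  6   0   0  11  12  12  23  23  23  23  24  27

27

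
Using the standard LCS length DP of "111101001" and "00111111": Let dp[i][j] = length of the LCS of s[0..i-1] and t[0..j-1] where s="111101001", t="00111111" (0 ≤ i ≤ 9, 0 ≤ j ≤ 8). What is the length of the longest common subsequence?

   ''  0  0  1  1  1  1  1  1
''  0  0  0  0  0  0  0  0  0
 1  0  0  0  1  1  1  1  1  1
 1  0  0  0  1  2  2  2  2  2
 1  0  0  0  1  2  3  3  3  3
 1  0  0  0  1  2  3  4  4  4
 0  0  1  1  1  2  3  4  4  4
 1  0  1  1  2  2  3  4  5  5
 0  0  1  2  2  2  3  4  5  5
 0  0  1  2  2  2  3  4  5  5
 1  0  1  2  3  3  3  4  5  6

6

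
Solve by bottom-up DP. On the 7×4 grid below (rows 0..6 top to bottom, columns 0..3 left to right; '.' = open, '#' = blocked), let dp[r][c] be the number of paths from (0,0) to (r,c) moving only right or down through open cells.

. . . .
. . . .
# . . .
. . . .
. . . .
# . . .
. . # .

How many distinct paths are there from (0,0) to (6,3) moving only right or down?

r\c   0   1   2   3
  0   1   1   1   1
  1   1   2   3   4
  2   0   2   5   9
  3   0   2   7  16
  4   0   2   9  25
  5   0   2  11  36
  6   0   2   0  36

36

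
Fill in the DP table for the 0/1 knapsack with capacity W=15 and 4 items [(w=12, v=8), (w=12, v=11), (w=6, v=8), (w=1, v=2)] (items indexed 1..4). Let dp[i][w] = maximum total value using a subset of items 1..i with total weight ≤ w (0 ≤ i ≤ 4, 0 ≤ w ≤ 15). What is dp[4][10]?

10

i\w   0   1   2   3   4   5   6   7   8   9  10  11  12  13  14  15
  0   0   0   0   0   0   0   0   0   0   0   0   0   0   0   0   0
  1   0   0   0   0   0   0   0   0   0   0   0   0   8   8   8   8
  2   0   0   0   0   0   0   0   0   0   0   0   0  11  11  11  11
  3   0   0   0   0   0   0   8   8   8   8   8   8  11  11  11  11
  4   0   2   2   2   2   2   8  10  10  10  10  10  11  13  13  13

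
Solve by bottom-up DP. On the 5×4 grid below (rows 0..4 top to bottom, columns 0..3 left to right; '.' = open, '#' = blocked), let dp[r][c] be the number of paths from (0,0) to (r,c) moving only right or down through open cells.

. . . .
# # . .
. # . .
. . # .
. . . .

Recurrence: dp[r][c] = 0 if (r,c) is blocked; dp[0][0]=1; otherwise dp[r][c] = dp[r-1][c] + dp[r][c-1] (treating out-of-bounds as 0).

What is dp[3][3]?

r\c   0   1   2   3
  0   1   1   1   1
  1   0   0   1   2
  2   0   0   1   3
  3   0   0   0   3
  4   0   0   0   3

3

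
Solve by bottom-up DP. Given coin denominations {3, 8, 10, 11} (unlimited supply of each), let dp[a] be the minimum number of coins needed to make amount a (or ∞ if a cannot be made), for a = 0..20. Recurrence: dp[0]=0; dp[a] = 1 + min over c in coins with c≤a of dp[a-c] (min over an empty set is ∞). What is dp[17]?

3

 a  0  1  2  3  4  5  6  7  8  9 10 11 12 13 14 15 16 17 18 19 20
dp  0  -  -  1  -  -  2  -  1  3  1  1  4  2  2  5  2  3  2  2  2
(- denotes ∞ / unreachable)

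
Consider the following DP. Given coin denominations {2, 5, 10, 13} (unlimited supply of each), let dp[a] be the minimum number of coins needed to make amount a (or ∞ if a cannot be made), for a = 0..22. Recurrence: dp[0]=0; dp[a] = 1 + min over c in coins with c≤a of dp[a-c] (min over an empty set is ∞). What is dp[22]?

 a  0  1  2  3  4  5  6  7  8  9 10 11 12 13 14 15 16 17 18 19 20 21 22
dp  0  -  1  -  2  1  3  2  4  3  1  4  2  1  3  2  4  3  2  4  2  5  3
(- denotes ∞ / unreachable)

3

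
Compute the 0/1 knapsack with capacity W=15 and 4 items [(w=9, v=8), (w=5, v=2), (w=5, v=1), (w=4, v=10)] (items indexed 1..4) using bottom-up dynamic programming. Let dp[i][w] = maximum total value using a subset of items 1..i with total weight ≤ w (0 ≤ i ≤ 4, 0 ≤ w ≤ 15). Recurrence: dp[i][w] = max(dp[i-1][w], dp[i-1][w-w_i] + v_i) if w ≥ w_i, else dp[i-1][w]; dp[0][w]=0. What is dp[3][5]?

2

i\w   0   1   2   3   4   5   6   7   8   9  10  11  12  13  14  15
  0   0   0   0   0   0   0   0   0   0   0   0   0   0   0   0   0
  1   0   0   0   0   0   0   0   0   0   8   8   8   8   8   8   8
  2   0   0   0   0   0   2   2   2   2   8   8   8   8   8  10  10
  3   0   0   0   0   0   2   2   2   2   8   8   8   8   8  10  10
  4   0   0   0   0  10  10  10  10  10  12  12  12  12  18  18  18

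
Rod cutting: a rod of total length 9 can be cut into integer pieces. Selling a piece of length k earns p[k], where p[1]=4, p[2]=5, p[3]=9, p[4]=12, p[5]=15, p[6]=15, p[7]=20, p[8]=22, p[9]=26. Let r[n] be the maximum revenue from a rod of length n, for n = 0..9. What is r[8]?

   n    0    1    2    3    4    5    6    7    8    9
r[n]    0    4    8   12   16   20   24   28   32   36

32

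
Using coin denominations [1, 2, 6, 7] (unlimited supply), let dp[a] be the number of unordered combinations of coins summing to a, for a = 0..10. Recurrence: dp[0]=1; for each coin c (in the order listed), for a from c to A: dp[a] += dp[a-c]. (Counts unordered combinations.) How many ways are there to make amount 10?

after  coin     0     1     2     3     4     5     6     7     8     9    10
          1     1     1     1     1     1     1     1     1     1     1     1
          2     1     1     2     2     3     3     4     4     5     5     6
          6     1     1     2     2     3     3     5     5     7     7     9
          7     1     1     2     2     3     3     5     6     8     9    11

11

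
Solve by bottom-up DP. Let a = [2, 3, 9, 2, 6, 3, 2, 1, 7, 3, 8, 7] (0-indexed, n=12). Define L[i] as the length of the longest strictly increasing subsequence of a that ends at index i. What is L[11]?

4

   i    0    1    2    3    4    5    6    7    8    9   10   11
a[i]    2    3    9    2    6    3    2    1    7    3    8    7
L[i]    1    2    3    1    3    2    1    1    4    2    5    4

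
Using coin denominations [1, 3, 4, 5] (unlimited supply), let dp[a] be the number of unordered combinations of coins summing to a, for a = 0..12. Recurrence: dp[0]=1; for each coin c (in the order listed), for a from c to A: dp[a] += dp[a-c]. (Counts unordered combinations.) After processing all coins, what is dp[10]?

after  coin     0     1     2     3     4     5     6     7     8     9    10    11    12
          1     1     1     1     1     1     1     1     1     1     1     1     1     1
          3     1     1     1     2     2     2     3     3     3     4     4     4     5
          4     1     1     1     2     3     3     4     5     6     7     8     9    11
          5     1     1     1     2     3     4     5     6     8    10    12    14    17

12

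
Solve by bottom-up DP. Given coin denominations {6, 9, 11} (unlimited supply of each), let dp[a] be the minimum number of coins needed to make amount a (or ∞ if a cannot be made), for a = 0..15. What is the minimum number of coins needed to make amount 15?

 a  0  1  2  3  4  5  6  7  8  9 10 11 12 13 14 15
dp  0  -  -  -  -  -  1  -  -  1  -  1  2  -  -  2
(- denotes ∞ / unreachable)

2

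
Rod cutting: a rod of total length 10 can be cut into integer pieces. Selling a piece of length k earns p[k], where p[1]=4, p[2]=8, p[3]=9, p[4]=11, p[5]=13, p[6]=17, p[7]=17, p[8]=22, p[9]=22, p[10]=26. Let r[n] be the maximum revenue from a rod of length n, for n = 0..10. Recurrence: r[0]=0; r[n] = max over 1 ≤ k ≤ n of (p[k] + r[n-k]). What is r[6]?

   n    0    1    2    3    4    5    6    7    8    9   10
r[n]    0    4    8   12   16   20   24   28   32   36   40

24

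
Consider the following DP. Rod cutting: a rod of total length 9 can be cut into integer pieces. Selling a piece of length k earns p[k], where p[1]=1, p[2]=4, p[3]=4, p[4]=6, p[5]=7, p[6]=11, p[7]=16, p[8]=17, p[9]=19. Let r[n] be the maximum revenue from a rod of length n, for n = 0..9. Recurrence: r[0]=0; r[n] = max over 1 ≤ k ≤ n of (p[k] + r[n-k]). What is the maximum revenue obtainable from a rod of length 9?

20

   n    0    1    2    3    4    5    6    7    8    9
r[n]    0    1    4    5    8    9   12   16   17   20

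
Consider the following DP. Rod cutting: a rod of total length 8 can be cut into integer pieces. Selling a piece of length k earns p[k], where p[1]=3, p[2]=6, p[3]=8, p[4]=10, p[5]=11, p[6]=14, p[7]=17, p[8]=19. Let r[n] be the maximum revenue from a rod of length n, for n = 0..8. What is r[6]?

18

   n    0    1    2    3    4    5    6    7    8
r[n]    0    3    6    9   12   15   18   21   24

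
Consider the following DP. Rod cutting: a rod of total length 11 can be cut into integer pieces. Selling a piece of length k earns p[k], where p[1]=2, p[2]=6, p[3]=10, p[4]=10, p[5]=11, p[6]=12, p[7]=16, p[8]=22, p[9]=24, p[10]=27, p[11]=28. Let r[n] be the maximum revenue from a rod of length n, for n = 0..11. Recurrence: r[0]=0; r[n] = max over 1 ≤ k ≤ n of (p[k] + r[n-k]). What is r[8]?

   n    0    1    2    3    4    5    6    7    8    9   10   11
r[n]    0    2    6   10   12   16   20   22   26   30   32   36

26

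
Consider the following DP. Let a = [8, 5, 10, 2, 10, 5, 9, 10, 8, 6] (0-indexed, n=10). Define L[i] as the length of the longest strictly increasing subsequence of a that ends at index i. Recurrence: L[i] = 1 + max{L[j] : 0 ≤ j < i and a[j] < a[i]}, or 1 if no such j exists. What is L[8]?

   i    0    1    2    3    4    5    6    7    8    9
a[i]    8    5   10    2   10    5    9   10    8    6
L[i]    1    1    2    1    2    2    3    4    3    3

3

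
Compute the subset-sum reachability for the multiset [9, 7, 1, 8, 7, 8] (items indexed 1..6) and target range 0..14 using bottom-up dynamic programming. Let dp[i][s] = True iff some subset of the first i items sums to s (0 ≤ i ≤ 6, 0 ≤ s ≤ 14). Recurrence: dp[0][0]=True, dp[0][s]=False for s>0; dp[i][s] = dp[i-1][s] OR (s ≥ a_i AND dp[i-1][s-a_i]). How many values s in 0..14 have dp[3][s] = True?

i\s   0   1   2   3   4   5   6   7   8   9  10  11  12  13  14
  0   T   F   F   F   F   F   F   F   F   F   F   F   F   F   F
  1   T   F   F   F   F   F   F   F   F   T   F   F   F   F   F
  2   T   F   F   F   F   F   F   T   F   T   F   F   F   F   F
  3   T   T   F   F   F   F   F   T   T   T   T   F   F   F   F
  4   T   T   F   F   F   F   F   T   T   T   T   F   F   F   F
  5   T   T   F   F   F   F   F   T   T   T   T   F   F   F   T
  6   T   T   F   F   F   F   F   T   T   T   T   F   F   F   T

6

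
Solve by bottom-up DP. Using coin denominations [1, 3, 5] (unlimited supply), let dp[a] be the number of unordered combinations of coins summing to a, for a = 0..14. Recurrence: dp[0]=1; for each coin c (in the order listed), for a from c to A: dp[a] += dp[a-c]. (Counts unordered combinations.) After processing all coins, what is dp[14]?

11

after  coin     0     1     2     3     4     5     6     7     8     9    10    11    12    13    14
          1     1     1     1     1     1     1     1     1     1     1     1     1     1     1     1
          3     1     1     1     2     2     2     3     3     3     4     4     4     5     5     5
          5     1     1     1     2     2     3     4     4     5     6     7     8     9    10    11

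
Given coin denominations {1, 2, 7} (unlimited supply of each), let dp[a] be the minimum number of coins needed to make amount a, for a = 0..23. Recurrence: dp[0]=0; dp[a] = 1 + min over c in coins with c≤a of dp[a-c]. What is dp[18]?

4

 a  0  1  2  3  4  5  6  7  8  9 10 11 12 13 14 15 16 17 18 19 20 21 22 23
dp  0  1  1  2  2  3  3  1  2  2  3  3  4  4  2  3  3  4  4  5  5  3  4  4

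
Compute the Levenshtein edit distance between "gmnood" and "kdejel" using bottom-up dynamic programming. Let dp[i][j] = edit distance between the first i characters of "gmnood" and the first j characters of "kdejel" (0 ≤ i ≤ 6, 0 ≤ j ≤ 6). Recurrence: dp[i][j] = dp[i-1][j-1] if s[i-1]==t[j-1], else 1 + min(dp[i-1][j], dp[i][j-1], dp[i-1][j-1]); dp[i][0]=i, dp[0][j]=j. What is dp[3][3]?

3

   ''  k  d  e  j  e  l
''  0  1  2  3  4  5  6
 g  1  1  2  3  4  5  6
 m  2  2  2  3  4  5  6
 n  3  3  3  3  4  5  6
 o  4  4  4  4  4  5  6
 o  5  5  5  5  5  5  6
 d  6  6  5  6  6  6  6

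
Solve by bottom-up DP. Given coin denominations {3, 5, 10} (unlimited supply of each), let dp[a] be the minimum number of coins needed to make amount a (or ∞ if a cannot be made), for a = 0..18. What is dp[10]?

1

 a  0  1  2  3  4  5  6  7  8  9 10 11 12 13 14 15 16 17 18
dp  0  -  -  1  -  1  2  -  2  3  1  3  4  2  4  2  3  5  3
(- denotes ∞ / unreachable)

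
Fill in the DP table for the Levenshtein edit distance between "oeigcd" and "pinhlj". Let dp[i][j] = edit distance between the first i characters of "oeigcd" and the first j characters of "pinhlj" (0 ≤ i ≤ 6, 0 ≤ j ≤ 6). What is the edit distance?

   ''  p  i  n  h  l  j
''  0  1  2  3  4  5  6
 o  1  1  2  3  4  5  6
 e  2  2  2  3  4  5  6
 i  3  3  2  3  4  5  6
 g  4  4  3  3  4  5  6
 c  5  5  4  4  4  5  6
 d  6  6  5  5  5  5  6

6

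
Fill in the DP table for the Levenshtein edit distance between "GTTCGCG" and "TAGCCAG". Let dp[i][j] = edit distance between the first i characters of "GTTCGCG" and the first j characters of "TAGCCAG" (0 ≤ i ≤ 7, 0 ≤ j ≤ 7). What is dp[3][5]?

4

   ''  T  A  G  C  C  A  G
''  0  1  2  3  4  5  6  7
 G  1  1  2  2  3  4  5  6
 T  2  1  2  3  3  4  5  6
 T  3  2  2  3  4  4  5  6
 C  4  3  3  3  3  4  5  6
 G  5  4  4  3  4  4  5  5
 C  6  5  5  4  3  4  5  6
 G  7  6  6  5  4  4  5  5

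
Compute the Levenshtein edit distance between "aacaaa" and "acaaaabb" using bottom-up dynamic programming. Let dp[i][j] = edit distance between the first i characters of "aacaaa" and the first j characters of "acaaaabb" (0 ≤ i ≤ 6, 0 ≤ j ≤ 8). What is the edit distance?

   ''  a  c  a  a  a  a  b  b
''  0  1  2  3  4  5  6  7  8
 a  1  0  1  2  3  4  5  6  7
 a  2  1  1  1  2  3  4  5  6
 c  3  2  1  2  2  3  4  5  6
 a  4  3  2  1  2  2  3  4  5
 a  5  4  3  2  1  2  2  3  4
 a  6  5  4  3  2  1  2  3  4

4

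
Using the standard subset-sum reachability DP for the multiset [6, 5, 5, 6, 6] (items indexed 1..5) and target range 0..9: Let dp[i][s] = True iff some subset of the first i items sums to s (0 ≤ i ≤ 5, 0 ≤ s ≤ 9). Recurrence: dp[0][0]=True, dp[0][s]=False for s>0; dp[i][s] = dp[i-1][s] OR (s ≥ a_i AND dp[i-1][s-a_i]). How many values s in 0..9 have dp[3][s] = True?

3

i\s   0   1   2   3   4   5   6   7   8   9
  0   T   F   F   F   F   F   F   F   F   F
  1   T   F   F   F   F   F   T   F   F   F
  2   T   F   F   F   F   T   T   F   F   F
  3   T   F   F   F   F   T   T   F   F   F
  4   T   F   F   F   F   T   T   F   F   F
  5   T   F   F   F   F   T   T   F   F   F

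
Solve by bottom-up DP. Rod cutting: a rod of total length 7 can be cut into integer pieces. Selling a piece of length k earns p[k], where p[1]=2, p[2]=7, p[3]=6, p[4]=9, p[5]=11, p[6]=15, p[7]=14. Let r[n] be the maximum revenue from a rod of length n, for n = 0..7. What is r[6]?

   n    0    1    2    3    4    5    6    7
r[n]    0    2    7    9   14   16   21   23

21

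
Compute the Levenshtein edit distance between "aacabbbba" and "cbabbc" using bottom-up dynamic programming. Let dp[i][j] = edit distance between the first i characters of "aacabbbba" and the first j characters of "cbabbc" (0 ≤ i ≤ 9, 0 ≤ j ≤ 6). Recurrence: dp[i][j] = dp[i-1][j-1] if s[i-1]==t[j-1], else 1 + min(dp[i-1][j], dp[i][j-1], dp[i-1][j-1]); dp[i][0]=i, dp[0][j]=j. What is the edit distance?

5

   ''  c  b  a  b  b  c
''  0  1  2  3  4  5  6
 a  1  1  2  2  3  4  5
 a  2  2  2  2  3  4  5
 c  3  2  3  3  3  4  4
 a  4  3  3  3  4  4  5
 b  5  4  3  4  3  4  5
 b  6  5  4  4  4  3  4
 b  7  6  5  5  4  4  4
 b  8  7  6  6  5  4  5
 a  9  8  7  6  6  5  5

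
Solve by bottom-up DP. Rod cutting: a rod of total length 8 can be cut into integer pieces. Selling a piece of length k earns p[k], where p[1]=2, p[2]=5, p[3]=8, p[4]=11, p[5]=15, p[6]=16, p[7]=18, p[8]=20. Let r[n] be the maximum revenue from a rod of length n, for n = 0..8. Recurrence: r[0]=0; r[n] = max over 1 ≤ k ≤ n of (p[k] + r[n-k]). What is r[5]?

15

   n    0    1    2    3    4    5    6    7    8
r[n]    0    2    5    8   11   15   17   20   23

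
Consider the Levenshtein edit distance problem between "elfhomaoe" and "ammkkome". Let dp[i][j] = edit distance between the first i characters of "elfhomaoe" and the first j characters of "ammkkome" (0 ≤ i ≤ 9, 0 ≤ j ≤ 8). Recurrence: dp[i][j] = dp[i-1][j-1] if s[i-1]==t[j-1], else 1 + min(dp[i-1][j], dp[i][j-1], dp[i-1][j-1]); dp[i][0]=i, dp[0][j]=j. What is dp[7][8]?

6

   ''  a  m  m  k  k  o  m  e
''  0  1  2  3  4  5  6  7  8
 e  1  1  2  3  4  5  6  7  7
 l  2  2  2  3  4  5  6  7  8
 f  3  3  3  3  4  5  6  7  8
 h  4  4  4  4  4  5  6  7  8
 o  5  5  5  5  5  5  5  6  7
 m  6  6  5  5  6  6  6  5  6
 a  7  6  6  6  6  7  7  6  6
 o  8  7  7  7  7  7  7  7  7
 e  9  8  8  8  8  8  8  8  7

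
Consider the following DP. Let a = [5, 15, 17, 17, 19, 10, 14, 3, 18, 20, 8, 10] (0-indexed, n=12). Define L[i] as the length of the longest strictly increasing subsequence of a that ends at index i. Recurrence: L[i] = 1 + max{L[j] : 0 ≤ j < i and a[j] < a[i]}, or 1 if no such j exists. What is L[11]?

3

   i    0    1    2    3    4    5    6    7    8    9   10   11
a[i]    5   15   17   17   19   10   14    3   18   20    8   10
L[i]    1    2    3    3    4    2    3    1    4    5    2    3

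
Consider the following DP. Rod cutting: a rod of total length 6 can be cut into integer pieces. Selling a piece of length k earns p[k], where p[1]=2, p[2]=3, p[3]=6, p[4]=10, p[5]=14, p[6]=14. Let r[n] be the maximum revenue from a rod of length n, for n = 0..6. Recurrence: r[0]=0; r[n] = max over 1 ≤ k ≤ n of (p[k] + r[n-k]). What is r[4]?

   n    0    1    2    3    4    5    6
r[n]    0    2    4    6   10   14   16

10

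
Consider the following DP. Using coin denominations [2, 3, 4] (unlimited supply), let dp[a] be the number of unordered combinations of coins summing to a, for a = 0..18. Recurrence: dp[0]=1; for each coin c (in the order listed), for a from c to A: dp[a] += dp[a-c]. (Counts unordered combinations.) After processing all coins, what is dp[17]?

after  coin     0     1     2     3     4     5     6     7     8     9    10    11    12    13    14    15    16    17    18
          2     1     0     1     0     1     0     1     0     1     0     1     0     1     0     1     0     1     0     1
          3     1     0     1     1     1     1     2     1     2     2     2     2     3     2     3     3     3     3     4
          4     1     0     1     1     2     1     3     2     4     3     5     4     7     5     8     7    10     8    12

8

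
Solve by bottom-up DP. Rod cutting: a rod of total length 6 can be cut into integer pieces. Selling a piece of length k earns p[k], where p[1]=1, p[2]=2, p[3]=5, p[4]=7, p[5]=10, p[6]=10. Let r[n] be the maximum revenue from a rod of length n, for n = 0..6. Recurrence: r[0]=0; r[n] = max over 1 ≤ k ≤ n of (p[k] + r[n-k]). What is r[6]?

11

   n    0    1    2    3    4    5    6
r[n]    0    1    2    5    7   10   11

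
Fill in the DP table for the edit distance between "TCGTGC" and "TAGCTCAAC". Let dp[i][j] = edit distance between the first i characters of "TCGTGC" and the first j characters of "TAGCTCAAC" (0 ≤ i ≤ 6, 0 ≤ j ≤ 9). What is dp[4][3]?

   ''  T  A  G  C  T  C  A  A  C
''  0  1  2  3  4  5  6  7  8  9
 T  1  0  1  2  3  4  5  6  7  8
 C  2  1  1  2  2  3  4  5  6  7
 G  3  2  2  1  2  3  4  5  6  7
 T  4  3  3  2  2  2  3  4  5  6
 G  5  4  4  3  3  3  3  4  5  6
 C  6  5  5  4  3  4  3  4  5  5

2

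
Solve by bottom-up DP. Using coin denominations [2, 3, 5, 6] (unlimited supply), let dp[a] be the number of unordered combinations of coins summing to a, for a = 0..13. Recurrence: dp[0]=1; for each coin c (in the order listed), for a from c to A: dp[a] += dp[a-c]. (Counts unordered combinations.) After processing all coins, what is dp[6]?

after  coin     0     1     2     3     4     5     6     7     8     9    10    11    12    13
          2     1     0     1     0     1     0     1     0     1     0     1     0     1     0
          3     1     0     1     1     1     1     2     1     2     2     2     2     3     2
          5     1     0     1     1     1     2     2     2     3     3     4     4     5     5
          6     1     0     1     1     1     2     3     2     4     4     5     6     8     7

3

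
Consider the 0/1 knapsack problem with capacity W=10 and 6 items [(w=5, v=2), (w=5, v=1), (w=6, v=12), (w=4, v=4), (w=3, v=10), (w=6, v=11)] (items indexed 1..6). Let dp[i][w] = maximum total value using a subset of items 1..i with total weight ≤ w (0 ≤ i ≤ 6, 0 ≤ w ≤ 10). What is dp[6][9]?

22

i\w   0   1   2   3   4   5   6   7   8   9  10
  0   0   0   0   0   0   0   0   0   0   0   0
  1   0   0   0   0   0   2   2   2   2   2   2
  2   0   0   0   0   0   2   2   2   2   2   3
  3   0   0   0   0   0   2  12  12  12  12  12
  4   0   0   0   0   4   4  12  12  12  12  16
  5   0   0   0  10  10  10  12  14  14  22  22
  6   0   0   0  10  10  10  12  14  14  22  22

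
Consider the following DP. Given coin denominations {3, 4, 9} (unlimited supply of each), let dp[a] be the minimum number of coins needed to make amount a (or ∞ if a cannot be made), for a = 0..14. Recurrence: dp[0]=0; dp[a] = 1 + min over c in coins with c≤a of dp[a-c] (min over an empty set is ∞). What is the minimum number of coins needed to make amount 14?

 a  0  1  2  3  4  5  6  7  8  9 10 11 12 13 14
dp  0  -  -  1  1  -  2  2  2  1  3  3  2  2  4
(- denotes ∞ / unreachable)

4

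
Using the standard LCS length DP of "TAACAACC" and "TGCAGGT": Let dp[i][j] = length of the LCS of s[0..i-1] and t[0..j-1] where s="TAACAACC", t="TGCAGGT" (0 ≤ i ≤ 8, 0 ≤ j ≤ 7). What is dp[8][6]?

   ''  T  G  C  A  G  G  T
''  0  0  0  0  0  0  0  0
 T  0  1  1  1  1  1  1  1
 A  0  1  1  1  2  2  2  2
 A  0  1  1  1  2  2  2  2
 C  0  1  1  2  2  2  2  2
 A  0  1  1  2  3  3  3  3
 A  0  1  1  2  3  3  3  3
 C  0  1  1  2  3  3  3  3
 C  0  1  1  2  3  3  3  3

3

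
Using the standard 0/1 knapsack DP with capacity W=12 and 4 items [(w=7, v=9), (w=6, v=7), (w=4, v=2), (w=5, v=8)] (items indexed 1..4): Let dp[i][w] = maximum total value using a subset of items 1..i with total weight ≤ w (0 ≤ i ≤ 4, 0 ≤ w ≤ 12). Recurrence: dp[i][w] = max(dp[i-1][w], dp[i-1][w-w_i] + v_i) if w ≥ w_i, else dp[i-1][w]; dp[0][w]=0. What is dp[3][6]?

7

i\w   0   1   2   3   4   5   6   7   8   9  10  11  12
  0   0   0   0   0   0   0   0   0   0   0   0   0   0
  1   0   0   0   0   0   0   0   9   9   9   9   9   9
  2   0   0   0   0   0   0   7   9   9   9   9   9   9
  3   0   0   0   0   2   2   7   9   9   9   9  11  11
  4   0   0   0   0   2   8   8   9   9  10  10  15  17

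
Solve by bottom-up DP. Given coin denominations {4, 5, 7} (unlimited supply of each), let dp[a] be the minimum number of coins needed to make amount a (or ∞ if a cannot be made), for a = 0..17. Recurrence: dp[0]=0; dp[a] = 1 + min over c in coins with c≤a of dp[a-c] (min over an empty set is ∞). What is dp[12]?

2

 a  0  1  2  3  4  5  6  7  8  9 10 11 12 13 14 15 16 17
dp  0  -  -  -  1  1  -  1  2  2  2  2  2  3  2  3  3  3
(- denotes ∞ / unreachable)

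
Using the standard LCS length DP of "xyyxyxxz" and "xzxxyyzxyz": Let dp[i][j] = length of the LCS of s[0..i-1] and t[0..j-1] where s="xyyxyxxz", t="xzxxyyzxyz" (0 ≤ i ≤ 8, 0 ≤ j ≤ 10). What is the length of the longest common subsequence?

   ''  x  z  x  x  y  y  z  x  y  z
''  0  0  0  0  0  0  0  0  0  0  0
 x  0  1  1  1  1  1  1  1  1  1  1
 y  0  1  1  1  1  2  2  2  2  2  2
 y  0  1  1  1  1  2  3  3  3  3  3
 x  0  1  1  2  2  2  3  3  4  4  4
 y  0  1  1  2  2  3  3  3  4  5  5
 x  0  1  1  2  3  3  3  3  4  5  5
 x  0  1  1  2  3  3  3  3  4  5  5
 z  0  1  2  2  3  3  3  4  4  5  6

6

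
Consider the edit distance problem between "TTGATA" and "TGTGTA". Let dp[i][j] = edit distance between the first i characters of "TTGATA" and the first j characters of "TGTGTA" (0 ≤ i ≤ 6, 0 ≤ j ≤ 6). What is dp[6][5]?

3

   ''  T  G  T  G  T  A
''  0  1  2  3  4  5  6
 T  1  0  1  2  3  4  5
 T  2  1  1  1  2  3  4
 G  3  2  1  2  1  2  3
 A  4  3  2  2  2  2  2
 T  5  4  3  2  3  2  3
 A  6  5  4  3  3  3  2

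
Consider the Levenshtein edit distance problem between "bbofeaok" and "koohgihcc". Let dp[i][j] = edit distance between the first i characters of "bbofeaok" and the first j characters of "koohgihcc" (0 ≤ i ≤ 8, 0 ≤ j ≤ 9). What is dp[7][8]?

7

   ''  k  o  o  h  g  i  h  c  c
''  0  1  2  3  4  5  6  7  8  9
 b  1  1  2  3  4  5  6  7  8  9
 b  2  2  2  3  4  5  6  7  8  9
 o  3  3  2  2  3  4  5  6  7  8
 f  4  4  3  3  3  4  5  6  7  8
 e  5  5  4  4  4  4  5  6  7  8
 a  6  6  5  5  5  5  5  6  7  8
 o  7  7  6  5  6  6  6  6  7  8
 k  8  7  7  6  6  7  7  7  7  8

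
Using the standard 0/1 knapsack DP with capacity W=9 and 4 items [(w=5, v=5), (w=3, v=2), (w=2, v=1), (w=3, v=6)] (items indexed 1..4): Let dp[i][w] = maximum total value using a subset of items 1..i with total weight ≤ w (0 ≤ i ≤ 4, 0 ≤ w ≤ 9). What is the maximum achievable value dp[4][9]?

i\w   0   1   2   3   4   5   6   7   8   9
  0   0   0   0   0   0   0   0   0   0   0
  1   0   0   0   0   0   5   5   5   5   5
  2   0   0   0   2   2   5   5   5   7   7
  3   0   0   1   2   2   5   5   6   7   7
  4   0   0   1   6   6   7   8   8  11  11

11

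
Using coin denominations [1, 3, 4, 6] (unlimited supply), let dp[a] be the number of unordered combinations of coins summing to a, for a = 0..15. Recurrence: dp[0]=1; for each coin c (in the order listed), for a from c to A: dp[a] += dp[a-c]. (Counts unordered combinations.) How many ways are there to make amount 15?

after  coin     0     1     2     3     4     5     6     7     8     9    10    11    12    13    14    15
          1     1     1     1     1     1     1     1     1     1     1     1     1     1     1     1     1
          3     1     1     1     2     2     2     3     3     3     4     4     4     5     5     5     6
          4     1     1     1     2     3     3     4     5     6     7     8     9    11    12    13    15
          6     1     1     1     2     3     3     5     6     7     9    11    12    16    18    20    24

24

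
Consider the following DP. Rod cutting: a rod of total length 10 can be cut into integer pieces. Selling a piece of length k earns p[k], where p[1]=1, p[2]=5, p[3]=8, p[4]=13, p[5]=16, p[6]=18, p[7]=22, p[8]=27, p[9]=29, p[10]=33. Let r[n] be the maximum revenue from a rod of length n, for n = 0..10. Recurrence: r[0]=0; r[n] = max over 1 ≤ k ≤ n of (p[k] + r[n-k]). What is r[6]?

18

   n    0    1    2    3    4    5    6    7    8    9   10
r[n]    0    1    5    8   13   16   18   22   27   29   33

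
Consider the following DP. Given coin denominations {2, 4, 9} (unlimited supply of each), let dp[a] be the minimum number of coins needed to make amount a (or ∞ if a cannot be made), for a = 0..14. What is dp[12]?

 a  0  1  2  3  4  5  6  7  8  9 10 11 12 13 14
dp  0  -  1  -  1  -  2  -  2  1  3  2  3  2  4
(- denotes ∞ / unreachable)

3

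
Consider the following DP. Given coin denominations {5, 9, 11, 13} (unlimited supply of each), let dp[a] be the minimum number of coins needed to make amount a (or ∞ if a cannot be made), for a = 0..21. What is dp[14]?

2

 a  0  1  2  3  4  5  6  7  8  9 10 11 12 13 14 15 16 17 18 19 20 21
dp  0  -  -  -  -  1  -  -  -  1  2  1  -  1  2  3  2  -  2  3  2  3
(- denotes ∞ / unreachable)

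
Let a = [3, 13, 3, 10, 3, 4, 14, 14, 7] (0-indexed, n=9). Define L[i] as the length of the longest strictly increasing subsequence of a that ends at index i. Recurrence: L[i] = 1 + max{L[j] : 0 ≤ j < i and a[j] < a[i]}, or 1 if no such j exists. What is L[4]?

   i    0    1    2    3    4    5    6    7    8
a[i]    3   13    3   10    3    4   14   14    7
L[i]    1    2    1    2    1    2    3    3    3

1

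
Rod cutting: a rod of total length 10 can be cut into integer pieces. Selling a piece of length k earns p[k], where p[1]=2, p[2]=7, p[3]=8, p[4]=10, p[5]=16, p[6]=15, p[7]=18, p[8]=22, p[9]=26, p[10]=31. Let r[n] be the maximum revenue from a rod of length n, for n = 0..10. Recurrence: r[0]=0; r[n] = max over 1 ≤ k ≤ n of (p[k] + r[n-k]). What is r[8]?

28

   n    0    1    2    3    4    5    6    7    8    9   10
r[n]    0    2    7    9   14   16   21   23   28   30   35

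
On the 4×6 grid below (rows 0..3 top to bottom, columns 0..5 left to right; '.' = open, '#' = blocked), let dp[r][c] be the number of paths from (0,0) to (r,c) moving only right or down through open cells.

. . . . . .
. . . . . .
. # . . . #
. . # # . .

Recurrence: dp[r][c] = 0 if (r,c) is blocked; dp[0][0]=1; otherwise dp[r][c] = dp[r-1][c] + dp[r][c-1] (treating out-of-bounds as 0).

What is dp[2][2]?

r\c   0   1   2   3   4   5
  0   1   1   1   1   1   1
  1   1   2   3   4   5   6
  2   1   0   3   7  12   0
  3   1   1   0   0  12  12

3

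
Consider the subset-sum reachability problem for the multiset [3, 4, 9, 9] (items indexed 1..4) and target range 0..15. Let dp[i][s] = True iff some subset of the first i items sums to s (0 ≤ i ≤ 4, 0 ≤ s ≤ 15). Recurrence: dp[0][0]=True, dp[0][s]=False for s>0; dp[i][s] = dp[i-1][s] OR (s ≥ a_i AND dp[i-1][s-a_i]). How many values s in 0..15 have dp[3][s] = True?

7

i\s   0   1   2   3   4   5   6   7   8   9  10  11  12  13  14  15
  0   T   F   F   F   F   F   F   F   F   F   F   F   F   F   F   F
  1   T   F   F   T   F   F   F   F   F   F   F   F   F   F   F   F
  2   T   F   F   T   T   F   F   T   F   F   F   F   F   F   F   F
  3   T   F   F   T   T   F   F   T   F   T   F   F   T   T   F   F
  4   T   F   F   T   T   F   F   T   F   T   F   F   T   T   F   F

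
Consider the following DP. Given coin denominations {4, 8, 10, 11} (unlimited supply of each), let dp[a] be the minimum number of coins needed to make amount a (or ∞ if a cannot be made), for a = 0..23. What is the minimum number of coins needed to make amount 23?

3

 a  0  1  2  3  4  5  6  7  8  9 10 11 12 13 14 15 16 17 18 19 20 21 22 23
dp  0  -  -  -  1  -  -  -  1  -  1  1  2  -  2  2  2  -  2  2  2  2  2  3
(- denotes ∞ / unreachable)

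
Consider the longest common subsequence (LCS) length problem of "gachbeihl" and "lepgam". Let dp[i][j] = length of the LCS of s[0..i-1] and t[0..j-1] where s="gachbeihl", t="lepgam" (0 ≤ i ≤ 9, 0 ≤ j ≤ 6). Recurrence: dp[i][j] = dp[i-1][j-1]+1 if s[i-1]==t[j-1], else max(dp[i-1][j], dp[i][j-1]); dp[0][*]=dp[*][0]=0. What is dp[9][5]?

   ''  l  e  p  g  a  m
''  0  0  0  0  0  0  0
 g  0  0  0  0  1  1  1
 a  0  0  0  0  1  2  2
 c  0  0  0  0  1  2  2
 h  0  0  0  0  1  2  2
 b  0  0  0  0  1  2  2
 e  0  0  1  1  1  2  2
 i  0  0  1  1  1  2  2
 h  0  0  1  1  1  2  2
 l  0  1  1  1  1  2  2

2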